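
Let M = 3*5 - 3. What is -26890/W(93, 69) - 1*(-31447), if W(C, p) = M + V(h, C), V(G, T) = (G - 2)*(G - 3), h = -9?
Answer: 2250739/72 ≈ 31260.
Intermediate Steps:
M = 12 (M = 15 - 3 = 12)
V(G, T) = (-3 + G)*(-2 + G) (V(G, T) = (-2 + G)*(-3 + G) = (-3 + G)*(-2 + G))
W(C, p) = 144 (W(C, p) = 12 + (6 + (-9)**2 - 5*(-9)) = 12 + (6 + 81 + 45) = 12 + 132 = 144)
-26890/W(93, 69) - 1*(-31447) = -26890/144 - 1*(-31447) = -26890*1/144 + 31447 = -13445/72 + 31447 = 2250739/72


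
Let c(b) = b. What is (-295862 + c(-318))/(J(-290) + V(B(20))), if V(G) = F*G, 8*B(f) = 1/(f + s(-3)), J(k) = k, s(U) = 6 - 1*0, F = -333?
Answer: 61605440/60653 ≈ 1015.7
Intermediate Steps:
s(U) = 6 (s(U) = 6 + 0 = 6)
B(f) = 1/(8*(6 + f)) (B(f) = 1/(8*(f + 6)) = 1/(8*(6 + f)))
V(G) = -333*G
(-295862 + c(-318))/(J(-290) + V(B(20))) = (-295862 - 318)/(-290 - 333/(8*(6 + 20))) = -296180/(-290 - 333/(8*26)) = -296180/(-290 - 333*1/208) = -296180/(-290 - 333/208) = -296180/(-60653/208) = -296180*(-208/60653) = 61605440/60653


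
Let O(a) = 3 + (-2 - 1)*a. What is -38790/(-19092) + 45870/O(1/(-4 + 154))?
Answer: 7298880285/474118 ≈ 15395.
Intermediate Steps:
O(a) = 3 - 3*a
-38790/(-19092) + 45870/O(1/(-4 + 154)) = -38790/(-19092) + 45870/(3 - 3/(-4 + 154)) = -38790*(-1/19092) + 45870/(3 - 3/150) = 6465/3182 + 45870/(3 - 3*1/150) = 6465/3182 + 45870/(3 - 1/50) = 6465/3182 + 45870/(149/50) = 6465/3182 + 45870*(50/149) = 6465/3182 + 2293500/149 = 7298880285/474118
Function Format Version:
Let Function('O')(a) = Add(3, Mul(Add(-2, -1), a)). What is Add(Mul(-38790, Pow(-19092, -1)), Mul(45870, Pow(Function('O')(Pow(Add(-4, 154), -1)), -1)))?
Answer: Rational(7298880285, 474118) ≈ 15395.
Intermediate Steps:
Function('O')(a) = Add(3, Mul(-3, a))
Add(Mul(-38790, Pow(-19092, -1)), Mul(45870, Pow(Function('O')(Pow(Add(-4, 154), -1)), -1))) = Add(Mul(-38790, Pow(-19092, -1)), Mul(45870, Pow(Add(3, Mul(-3, Pow(Add(-4, 154), -1))), -1))) = Add(Mul(-38790, Rational(-1, 19092)), Mul(45870, Pow(Add(3, Mul(-3, Pow(150, -1))), -1))) = Add(Rational(6465, 3182), Mul(45870, Pow(Add(3, Mul(-3, Rational(1, 150))), -1))) = Add(Rational(6465, 3182), Mul(45870, Pow(Add(3, Rational(-1, 50)), -1))) = Add(Rational(6465, 3182), Mul(45870, Pow(Rational(149, 50), -1))) = Add(Rational(6465, 3182), Mul(45870, Rational(50, 149))) = Add(Rational(6465, 3182), Rational(2293500, 149)) = Rational(7298880285, 474118)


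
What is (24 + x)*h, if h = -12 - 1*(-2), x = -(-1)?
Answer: -250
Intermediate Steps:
x = 1 (x = -1*(-1) = 1)
h = -10 (h = -12 + 2 = -10)
(24 + x)*h = (24 + 1)*(-10) = 25*(-10) = -250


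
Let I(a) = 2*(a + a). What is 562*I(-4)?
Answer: -8992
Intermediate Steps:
I(a) = 4*a (I(a) = 2*(2*a) = 4*a)
562*I(-4) = 562*(4*(-4)) = 562*(-16) = -8992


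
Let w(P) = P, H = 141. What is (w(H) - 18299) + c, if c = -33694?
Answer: -51852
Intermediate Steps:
(w(H) - 18299) + c = (141 - 18299) - 33694 = -18158 - 33694 = -51852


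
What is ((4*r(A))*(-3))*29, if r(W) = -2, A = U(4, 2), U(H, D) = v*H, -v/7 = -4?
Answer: 696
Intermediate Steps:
v = 28 (v = -7*(-4) = 28)
U(H, D) = 28*H
A = 112 (A = 28*4 = 112)
((4*r(A))*(-3))*29 = ((4*(-2))*(-3))*29 = -8*(-3)*29 = 24*29 = 696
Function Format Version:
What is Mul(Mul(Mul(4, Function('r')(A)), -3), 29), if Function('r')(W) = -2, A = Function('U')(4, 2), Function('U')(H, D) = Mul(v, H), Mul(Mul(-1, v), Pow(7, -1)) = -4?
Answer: 696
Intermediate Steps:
v = 28 (v = Mul(-7, -4) = 28)
Function('U')(H, D) = Mul(28, H)
A = 112 (A = Mul(28, 4) = 112)
Mul(Mul(Mul(4, Function('r')(A)), -3), 29) = Mul(Mul(Mul(4, -2), -3), 29) = Mul(Mul(-8, -3), 29) = Mul(24, 29) = 696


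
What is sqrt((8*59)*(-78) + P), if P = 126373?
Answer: 83*sqrt(13) ≈ 299.26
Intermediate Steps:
sqrt((8*59)*(-78) + P) = sqrt((8*59)*(-78) + 126373) = sqrt(472*(-78) + 126373) = sqrt(-36816 + 126373) = sqrt(89557) = 83*sqrt(13)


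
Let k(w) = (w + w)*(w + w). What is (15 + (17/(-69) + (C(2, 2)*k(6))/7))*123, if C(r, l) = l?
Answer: 1106918/161 ≈ 6875.3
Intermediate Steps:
k(w) = 4*w² (k(w) = (2*w)*(2*w) = 4*w²)
(15 + (17/(-69) + (C(2, 2)*k(6))/7))*123 = (15 + (17/(-69) + (2*(4*6²))/7))*123 = (15 + (17*(-1/69) + (2*(4*36))*(⅐)))*123 = (15 + (-17/69 + (2*144)*(⅐)))*123 = (15 + (-17/69 + 288*(⅐)))*123 = (15 + (-17/69 + 288/7))*123 = (15 + 19753/483)*123 = (26998/483)*123 = 1106918/161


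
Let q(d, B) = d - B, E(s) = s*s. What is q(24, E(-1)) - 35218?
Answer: -35195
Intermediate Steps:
E(s) = s**2
q(24, E(-1)) - 35218 = (24 - 1*(-1)**2) - 35218 = (24 - 1*1) - 35218 = (24 - 1) - 35218 = 23 - 35218 = -35195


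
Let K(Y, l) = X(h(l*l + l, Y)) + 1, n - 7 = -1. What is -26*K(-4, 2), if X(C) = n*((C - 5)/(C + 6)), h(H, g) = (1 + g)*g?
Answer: -260/3 ≈ -86.667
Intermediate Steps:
n = 6 (n = 7 - 1 = 6)
h(H, g) = g*(1 + g)
X(C) = 6*(-5 + C)/(6 + C) (X(C) = 6*((C - 5)/(C + 6)) = 6*((-5 + C)/(6 + C)) = 6*(-5 + C)/(6 + C))
K(Y, l) = 1 + 6*(-5 + Y*(1 + Y))/(6 + Y*(1 + Y)) (K(Y, l) = 6*(-5 + Y*(1 + Y))/(6 + Y*(1 + Y)) + 1 = 1 + 6*(-5 + Y*(1 + Y))/(6 + Y*(1 + Y)))
-26*K(-4, 2) = -26*(-24 + 7*(-4)*(1 - 4))/(6 - 4*(1 - 4)) = -26*(-24 + 7*(-4)*(-3))/(6 - 4*(-3)) = -26*(-24 + 84)/(6 + 12) = -26*60/18 = -13*60/9 = -26*10/3 = -260/3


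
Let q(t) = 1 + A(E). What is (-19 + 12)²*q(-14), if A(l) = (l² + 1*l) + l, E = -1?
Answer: 0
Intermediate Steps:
A(l) = l² + 2*l (A(l) = (l² + l) + l = (l + l²) + l = l² + 2*l)
q(t) = 0 (q(t) = 1 - (2 - 1) = 1 - 1*1 = 1 - 1 = 0)
(-19 + 12)²*q(-14) = (-19 + 12)²*0 = (-7)²*0 = 49*0 = 0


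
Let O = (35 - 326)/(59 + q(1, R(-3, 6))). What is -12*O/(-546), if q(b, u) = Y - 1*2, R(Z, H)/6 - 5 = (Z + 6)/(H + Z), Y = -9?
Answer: -97/728 ≈ -0.13324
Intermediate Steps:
R(Z, H) = 30 + 6*(6 + Z)/(H + Z) (R(Z, H) = 30 + 6*((Z + 6)/(H + Z)) = 30 + 6*((6 + Z)/(H + Z)) = 30 + 6*(6 + Z)/(H + Z))
q(b, u) = -11 (q(b, u) = -9 - 1*2 = -9 - 2 = -11)
O = -97/16 (O = (35 - 326)/(59 - 11) = -291/48 = -291*1/48 = -97/16 ≈ -6.0625)
-12*O/(-546) = -(-291)/(4*(-546)) = -(-291)*(-1)/(4*546) = -12*97/8736 = -97/728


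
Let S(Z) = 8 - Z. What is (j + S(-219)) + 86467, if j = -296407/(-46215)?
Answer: 4006859617/46215 ≈ 86700.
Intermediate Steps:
j = 296407/46215 (j = -296407*(-1/46215) = 296407/46215 ≈ 6.4137)
(j + S(-219)) + 86467 = (296407/46215 + (8 - 1*(-219))) + 86467 = (296407/46215 + (8 + 219)) + 86467 = (296407/46215 + 227) + 86467 = 10787212/46215 + 86467 = 4006859617/46215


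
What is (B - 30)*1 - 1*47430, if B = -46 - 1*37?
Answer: -47543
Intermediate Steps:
B = -83 (B = -46 - 37 = -83)
(B - 30)*1 - 1*47430 = (-83 - 30)*1 - 1*47430 = -113*1 - 47430 = -113 - 47430 = -47543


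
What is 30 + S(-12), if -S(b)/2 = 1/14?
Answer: 209/7 ≈ 29.857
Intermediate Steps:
S(b) = -⅐ (S(b) = -2/14 = -2*1/14 = -⅐)
30 + S(-12) = 30 - ⅐ = 209/7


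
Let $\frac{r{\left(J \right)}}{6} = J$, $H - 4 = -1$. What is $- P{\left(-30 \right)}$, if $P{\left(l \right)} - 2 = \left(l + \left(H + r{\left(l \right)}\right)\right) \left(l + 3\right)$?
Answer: $-5591$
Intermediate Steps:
$H = 3$ ($H = 4 - 1 = 3$)
$r{\left(J \right)} = 6 J$
$P{\left(l \right)} = 2 + \left(3 + l\right) \left(3 + 7 l\right)$ ($P{\left(l \right)} = 2 + \left(l + \left(3 + 6 l\right)\right) \left(l + 3\right) = 2 + \left(3 + 7 l\right) \left(3 + l\right) = 2 + \left(3 + l\right) \left(3 + 7 l\right)$)
$- P{\left(-30 \right)} = - (11 + 7 \left(-30\right)^{2} + 24 \left(-30\right)) = - (11 + 7 \cdot 900 - 720) = - (11 + 6300 - 720) = \left(-1\right) 5591 = -5591$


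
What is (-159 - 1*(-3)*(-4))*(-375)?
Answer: 64125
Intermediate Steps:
(-159 - 1*(-3)*(-4))*(-375) = (-159 + 3*(-4))*(-375) = (-159 - 12)*(-375) = -171*(-375) = 64125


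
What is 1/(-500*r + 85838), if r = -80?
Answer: 1/125838 ≈ 7.9467e-6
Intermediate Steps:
1/(-500*r + 85838) = 1/(-500*(-80) + 85838) = 1/(40000 + 85838) = 1/125838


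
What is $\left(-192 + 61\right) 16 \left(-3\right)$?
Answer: $6288$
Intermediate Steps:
$\left(-192 + 61\right) 16 \left(-3\right) = \left(-131\right) \left(-48\right) = 6288$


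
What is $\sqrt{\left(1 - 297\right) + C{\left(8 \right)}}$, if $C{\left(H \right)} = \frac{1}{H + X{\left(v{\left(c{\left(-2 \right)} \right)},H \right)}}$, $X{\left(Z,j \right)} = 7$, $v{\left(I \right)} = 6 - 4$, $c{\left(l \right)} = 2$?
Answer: $\frac{i \sqrt{66585}}{15} \approx 17.203 i$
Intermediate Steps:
$v{\left(I \right)} = 2$
$C{\left(H \right)} = \frac{1}{7 + H}$ ($C{\left(H \right)} = \frac{1}{H + 7} = \frac{1}{7 + H}$)
$\sqrt{\left(1 - 297\right) + C{\left(8 \right)}} = \sqrt{\left(1 - 297\right) + \frac{1}{7 + 8}} = \sqrt{\left(1 - 297\right) + \frac{1}{15}} = \sqrt{-296 + \frac{1}{15}} = \sqrt{- \frac{4439}{15}} = \frac{i \sqrt{66585}}{15}$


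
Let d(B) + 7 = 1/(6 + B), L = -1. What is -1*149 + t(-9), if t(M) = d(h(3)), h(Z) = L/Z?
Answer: -2649/17 ≈ -155.82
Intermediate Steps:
h(Z) = -1/Z
d(B) = -7 + 1/(6 + B)
t(M) = -116/17 (t(M) = (-41 - (-7)/3)/(6 - 1/3) = (-41 - (-7)/3)/(6 - 1*⅓) = (-41 - 7*(-⅓))/(6 - ⅓) = (-41 + 7/3)/(17/3) = (3/17)*(-116/3) = -116/17)
-1*149 + t(-9) = -1*149 - 116/17 = -149 - 116/17 = -2649/17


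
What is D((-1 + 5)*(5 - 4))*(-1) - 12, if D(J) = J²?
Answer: -28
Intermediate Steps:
D((-1 + 5)*(5 - 4))*(-1) - 12 = ((-1 + 5)*(5 - 4))²*(-1) - 12 = (4*1)²*(-1) - 12 = 4²*(-1) - 12 = 16*(-1) - 12 = -16 - 12 = -28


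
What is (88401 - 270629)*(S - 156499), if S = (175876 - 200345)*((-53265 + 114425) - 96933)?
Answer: -159481032368664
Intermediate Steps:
S = 875329537 (S = -24469*(61160 - 96933) = -24469*(-35773) = 875329537)
(88401 - 270629)*(S - 156499) = (88401 - 270629)*(875329537 - 156499) = -182228*875173038 = -159481032368664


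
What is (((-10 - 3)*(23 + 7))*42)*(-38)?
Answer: 622440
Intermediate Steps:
(((-10 - 3)*(23 + 7))*42)*(-38) = (-13*30*42)*(-38) = -390*42*(-38) = -16380*(-38) = 622440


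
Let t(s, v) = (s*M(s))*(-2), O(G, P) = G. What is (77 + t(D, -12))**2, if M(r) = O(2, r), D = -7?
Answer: 11025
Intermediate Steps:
M(r) = 2
t(s, v) = -4*s (t(s, v) = (s*2)*(-2) = (2*s)*(-2) = -4*s)
(77 + t(D, -12))**2 = (77 - 4*(-7))**2 = (77 + 28)**2 = 105**2 = 11025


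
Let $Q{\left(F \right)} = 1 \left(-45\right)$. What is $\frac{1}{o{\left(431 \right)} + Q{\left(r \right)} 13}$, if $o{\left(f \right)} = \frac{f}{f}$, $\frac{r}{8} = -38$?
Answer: $- \frac{1}{584} \approx -0.0017123$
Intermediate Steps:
$r = -304$ ($r = 8 \left(-38\right) = -304$)
$o{\left(f \right)} = 1$
$Q{\left(F \right)} = -45$
$\frac{1}{o{\left(431 \right)} + Q{\left(r \right)} 13} = \frac{1}{1 - 585} = \frac{1}{-584} = - \frac{1}{584}$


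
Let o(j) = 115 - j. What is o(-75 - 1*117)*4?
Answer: 1228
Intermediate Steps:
o(-75 - 1*117)*4 = (115 - (-75 - 1*117))*4 = (115 - (-75 - 117))*4 = (115 - 1*(-192))*4 = (115 + 192)*4 = 307*4 = 1228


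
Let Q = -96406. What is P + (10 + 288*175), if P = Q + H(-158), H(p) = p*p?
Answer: -21032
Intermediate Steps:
H(p) = p**2
P = -71442 (P = -96406 + (-158)**2 = -96406 + 24964 = -71442)
P + (10 + 288*175) = -71442 + (10 + 288*175) = -71442 + (10 + 50400) = -71442 + 50410 = -21032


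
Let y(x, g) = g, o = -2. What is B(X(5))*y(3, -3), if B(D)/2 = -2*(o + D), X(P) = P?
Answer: 36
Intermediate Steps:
B(D) = 8 - 4*D (B(D) = 2*(-2*(-2 + D)) = 2*(4 - 2*D) = 8 - 4*D)
B(X(5))*y(3, -3) = (8 - 4*5)*(-3) = (8 - 20)*(-3) = -12*(-3) = 36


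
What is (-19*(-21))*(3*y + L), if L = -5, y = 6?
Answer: 5187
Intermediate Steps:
(-19*(-21))*(3*y + L) = (-19*(-21))*(3*6 - 5) = 399*(18 - 5) = 399*13 = 5187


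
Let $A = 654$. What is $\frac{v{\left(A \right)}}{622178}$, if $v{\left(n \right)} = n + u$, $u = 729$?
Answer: $\frac{1383}{622178} \approx 0.0022228$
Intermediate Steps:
$v{\left(n \right)} = 729 + n$ ($v{\left(n \right)} = n + 729 = 729 + n$)
$\frac{v{\left(A \right)}}{622178} = \frac{729 + 654}{622178} = 1383 \cdot \frac{1}{622178} = \frac{1383}{622178}$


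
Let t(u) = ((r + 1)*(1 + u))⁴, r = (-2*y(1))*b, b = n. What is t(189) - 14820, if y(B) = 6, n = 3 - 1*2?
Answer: 19080297595180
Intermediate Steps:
n = 1 (n = 3 - 2 = 1)
b = 1
r = -12 (r = -2*6*1 = -12*1 = -12)
t(u) = (-11 - 11*u)⁴ (t(u) = ((-12 + 1)*(1 + u))⁴ = (-11*(1 + u))⁴ = (-11 - 11*u)⁴)
t(189) - 14820 = 14641*(1 + 189)⁴ - 14820 = 14641*190⁴ - 14820 = 14641*1303210000 - 14820 = 19080297610000 - 14820 = 19080297595180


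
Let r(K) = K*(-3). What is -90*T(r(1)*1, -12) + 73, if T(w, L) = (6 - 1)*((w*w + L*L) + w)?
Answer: -67427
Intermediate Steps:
r(K) = -3*K
T(w, L) = 5*w + 5*L**2 + 5*w**2 (T(w, L) = 5*((w**2 + L**2) + w) = 5*((L**2 + w**2) + w) = 5*(w + L**2 + w**2) = 5*w + 5*L**2 + 5*w**2)
-90*T(r(1)*1, -12) + 73 = -90*(5*(-3*1*1) + 5*(-12)**2 + 5*(-3*1*1)**2) + 73 = -90*(5*(-3*1) + 5*144 + 5*(-3*1)**2) + 73 = -90*(5*(-3) + 720 + 5*(-3)**2) + 73 = -90*(-15 + 720 + 5*9) + 73 = -90*(-15 + 720 + 45) + 73 = -90*750 + 73 = -67500 + 73 = -67427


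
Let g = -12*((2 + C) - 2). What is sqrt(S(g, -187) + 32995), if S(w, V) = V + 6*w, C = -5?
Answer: 4*sqrt(2073) ≈ 182.12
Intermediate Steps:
g = 60 (g = -12*((2 - 5) - 2) = -12*(-3 - 2) = -12*(-5) = 60)
sqrt(S(g, -187) + 32995) = sqrt((-187 + 6*60) + 32995) = sqrt((-187 + 360) + 32995) = sqrt(173 + 32995) = sqrt(33168) = 4*sqrt(2073)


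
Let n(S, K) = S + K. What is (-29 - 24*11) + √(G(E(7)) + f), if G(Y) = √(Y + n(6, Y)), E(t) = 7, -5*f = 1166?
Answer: -293 + I*√(5830 - 50*√5)/5 ≈ -293.0 + 15.124*I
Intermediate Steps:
f = -1166/5 (f = -⅕*1166 = -1166/5 ≈ -233.20)
n(S, K) = K + S
G(Y) = √(6 + 2*Y) (G(Y) = √(Y + (Y + 6)) = √(Y + (6 + Y)) = √(6 + 2*Y))
(-29 - 24*11) + √(G(E(7)) + f) = (-29 - 24*11) + √(√(6 + 2*7) - 1166/5) = (-29 - 264) + √(√(6 + 14) - 1166/5) = -293 + √(√20 - 1166/5) = -293 + √(2*√5 - 1166/5) = -293 + √(-1166/5 + 2*√5)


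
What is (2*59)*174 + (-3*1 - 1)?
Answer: 20528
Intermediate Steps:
(2*59)*174 + (-3*1 - 1) = 118*174 + (-3 - 1) = 20532 - 4 = 20528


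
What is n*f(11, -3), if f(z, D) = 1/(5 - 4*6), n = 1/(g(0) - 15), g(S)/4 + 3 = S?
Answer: 1/513 ≈ 0.0019493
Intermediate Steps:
g(S) = -12 + 4*S
n = -1/27 (n = 1/((-12 + 4*0) - 15) = 1/((-12 + 0) - 15) = 1/(-12 - 15) = 1/(-27) = -1/27 ≈ -0.037037)
f(z, D) = -1/19 (f(z, D) = 1/(5 - 24) = 1/(-19) = -1/19)
n*f(11, -3) = -1/27*(-1/19) = 1/513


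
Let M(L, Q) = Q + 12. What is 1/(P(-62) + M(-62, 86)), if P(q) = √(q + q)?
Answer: 49/4864 - I*√31/4864 ≈ 0.010074 - 0.0011447*I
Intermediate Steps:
M(L, Q) = 12 + Q
P(q) = √2*√q (P(q) = √(2*q) = √2*√q)
1/(P(-62) + M(-62, 86)) = 1/(√2*√(-62) + (12 + 86)) = 1/(√2*(I*√62) + 98) = 1/(2*I*√31 + 98) = 1/(98 + 2*I*√31)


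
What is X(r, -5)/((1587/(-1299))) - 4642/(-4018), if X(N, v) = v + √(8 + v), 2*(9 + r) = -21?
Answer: 5577294/1062761 - 433*√3/529 ≈ 3.8302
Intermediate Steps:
r = -39/2 (r = -9 + (½)*(-21) = -9 - 21/2 = -39/2 ≈ -19.500)
X(r, -5)/((1587/(-1299))) - 4642/(-4018) = (-5 + √(8 - 5))/((1587/(-1299))) - 4642/(-4018) = (-5 + √3)/((1587*(-1/1299))) - 4642*(-1/4018) = (-5 + √3)/(-529/433) + 2321/2009 = (-5 + √3)*(-433/529) + 2321/2009 = (2165/529 - 433*√3/529) + 2321/2009 = 5577294/1062761 - 433*√3/529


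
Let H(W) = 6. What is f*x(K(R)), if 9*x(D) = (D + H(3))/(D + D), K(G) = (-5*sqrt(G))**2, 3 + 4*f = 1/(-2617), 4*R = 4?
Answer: -60853/1177650 ≈ -0.051673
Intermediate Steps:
R = 1 (R = (1/4)*4 = 1)
f = -1963/2617 (f = -3/4 + (1/4)/(-2617) = -3/4 + (1/4)*(-1/2617) = -3/4 - 1/10468 = -1963/2617 ≈ -0.75010)
K(G) = 25*G
x(D) = (6 + D)/(18*D) (x(D) = ((D + 6)/(D + D))/9 = ((6 + D)/((2*D)))/9 = ((6 + D)*(1/(2*D)))/9 = ((6 + D)/(2*D))/9 = (6 + D)/(18*D))
f*x(K(R)) = -1963*(6 + 25*1)/(47106*(25*1)) = -1963*(6 + 25)/(47106*25) = -1963*31/(47106*25) = -1963/2617*31/450 = -60853/1177650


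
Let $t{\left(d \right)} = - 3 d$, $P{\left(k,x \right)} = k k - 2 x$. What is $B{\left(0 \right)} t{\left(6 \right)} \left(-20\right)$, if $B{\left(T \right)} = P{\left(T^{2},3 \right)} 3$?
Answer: $-6480$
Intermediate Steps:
$P{\left(k,x \right)} = k^{2} - 2 x$
$B{\left(T \right)} = -18 + 3 T^{4}$ ($B{\left(T \right)} = \left(\left(T^{2}\right)^{2} - 6\right) 3 = \left(T^{4} - 6\right) 3 = \left(-6 + T^{4}\right) 3 = -18 + 3 T^{4}$)
$B{\left(0 \right)} t{\left(6 \right)} \left(-20\right) = \left(-18 + 3 \cdot 0^{4}\right) \left(\left(-3\right) 6\right) \left(-20\right) = \left(-18 + 3 \cdot 0\right) \left(-18\right) \left(-20\right) = \left(-18 + 0\right) \left(-18\right) \left(-20\right) = \left(-18\right) \left(-18\right) \left(-20\right) = 324 \left(-20\right) = -6480$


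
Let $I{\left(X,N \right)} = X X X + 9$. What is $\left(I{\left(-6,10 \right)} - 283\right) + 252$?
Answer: $-238$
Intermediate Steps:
$I{\left(X,N \right)} = 9 + X^{3}$ ($I{\left(X,N \right)} = X^{2} X + 9 = X^{3} + 9 = 9 + X^{3}$)
$\left(I{\left(-6,10 \right)} - 283\right) + 252 = \left(\left(9 + \left(-6\right)^{3}\right) - 283\right) + 252 = \left(\left(9 - 216\right) - 283\right) + 252 = \left(-207 - 283\right) + 252 = -490 + 252 = -238$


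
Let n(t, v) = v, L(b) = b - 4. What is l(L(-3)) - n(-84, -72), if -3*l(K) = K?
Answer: 223/3 ≈ 74.333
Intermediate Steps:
L(b) = -4 + b
l(K) = -K/3
l(L(-3)) - n(-84, -72) = -(-4 - 3)/3 - 1*(-72) = -1/3*(-7) + 72 = 7/3 + 72 = 223/3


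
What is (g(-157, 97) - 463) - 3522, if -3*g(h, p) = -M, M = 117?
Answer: -3946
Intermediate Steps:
g(h, p) = 39 (g(h, p) = -(-1)*117/3 = -⅓*(-117) = 39)
(g(-157, 97) - 463) - 3522 = (39 - 463) - 3522 = -424 - 3522 = -3946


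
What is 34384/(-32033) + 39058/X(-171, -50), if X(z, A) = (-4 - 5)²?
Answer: 1248359810/2594673 ≈ 481.12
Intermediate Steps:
X(z, A) = 81 (X(z, A) = (-9)² = 81)
34384/(-32033) + 39058/X(-171, -50) = 34384/(-32033) + 39058/81 = 34384*(-1/32033) + 39058*(1/81) = -34384/32033 + 39058/81 = 1248359810/2594673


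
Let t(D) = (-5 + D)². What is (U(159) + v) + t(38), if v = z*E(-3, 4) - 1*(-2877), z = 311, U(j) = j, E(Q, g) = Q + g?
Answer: 4436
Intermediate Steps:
v = 3188 (v = 311*(-3 + 4) - 1*(-2877) = 311*1 + 2877 = 311 + 2877 = 3188)
(U(159) + v) + t(38) = (159 + 3188) + (-5 + 38)² = 3347 + 33² = 3347 + 1089 = 4436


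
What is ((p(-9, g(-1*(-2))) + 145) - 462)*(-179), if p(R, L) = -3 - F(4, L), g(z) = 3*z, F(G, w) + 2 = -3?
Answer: 56385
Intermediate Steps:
F(G, w) = -5 (F(G, w) = -2 - 3 = -5)
p(R, L) = 2 (p(R, L) = -3 - 1*(-5) = -3 + 5 = 2)
((p(-9, g(-1*(-2))) + 145) - 462)*(-179) = ((2 + 145) - 462)*(-179) = (147 - 462)*(-179) = -315*(-179) = 56385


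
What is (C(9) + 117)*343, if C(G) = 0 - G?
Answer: 37044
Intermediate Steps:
C(G) = -G
(C(9) + 117)*343 = (-1*9 + 117)*343 = (-9 + 117)*343 = 108*343 = 37044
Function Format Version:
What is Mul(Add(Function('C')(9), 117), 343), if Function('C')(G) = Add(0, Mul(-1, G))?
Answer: 37044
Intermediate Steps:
Function('C')(G) = Mul(-1, G)
Mul(Add(Function('C')(9), 117), 343) = Mul(Add(Mul(-1, 9), 117), 343) = Mul(Add(-9, 117), 343) = Mul(108, 343) = 37044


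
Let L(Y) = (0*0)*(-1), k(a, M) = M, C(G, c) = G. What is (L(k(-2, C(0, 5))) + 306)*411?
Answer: 125766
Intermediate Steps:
L(Y) = 0 (L(Y) = 0*(-1) = 0)
(L(k(-2, C(0, 5))) + 306)*411 = (0 + 306)*411 = 306*411 = 125766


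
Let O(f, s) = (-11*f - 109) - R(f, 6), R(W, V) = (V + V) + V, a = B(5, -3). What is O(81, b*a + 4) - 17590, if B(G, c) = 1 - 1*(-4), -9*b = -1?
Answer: -18608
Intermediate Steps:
b = ⅑ (b = -⅑*(-1) = ⅑ ≈ 0.11111)
B(G, c) = 5 (B(G, c) = 1 + 4 = 5)
a = 5
R(W, V) = 3*V (R(W, V) = 2*V + V = 3*V)
O(f, s) = -127 - 11*f (O(f, s) = (-11*f - 109) - 3*6 = (-109 - 11*f) - 1*18 = (-109 - 11*f) - 18 = -127 - 11*f)
O(81, b*a + 4) - 17590 = (-127 - 11*81) - 17590 = (-127 - 891) - 17590 = -1018 - 17590 = -18608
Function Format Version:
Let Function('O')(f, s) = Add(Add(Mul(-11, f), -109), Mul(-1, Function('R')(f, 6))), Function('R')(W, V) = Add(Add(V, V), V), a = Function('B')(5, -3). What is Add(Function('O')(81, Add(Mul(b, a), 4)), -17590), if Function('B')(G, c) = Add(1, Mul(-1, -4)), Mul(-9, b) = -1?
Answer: -18608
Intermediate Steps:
b = Rational(1, 9) (b = Mul(Rational(-1, 9), -1) = Rational(1, 9) ≈ 0.11111)
Function('B')(G, c) = 5 (Function('B')(G, c) = Add(1, 4) = 5)
a = 5
Function('R')(W, V) = Mul(3, V) (Function('R')(W, V) = Add(Mul(2, V), V) = Mul(3, V))
Function('O')(f, s) = Add(-127, Mul(-11, f)) (Function('O')(f, s) = Add(Add(Mul(-11, f), -109), Mul(-1, Mul(3, 6))) = Add(Add(-109, Mul(-11, f)), Mul(-1, 18)) = Add(Add(-109, Mul(-11, f)), -18) = Add(-127, Mul(-11, f)))
Add(Function('O')(81, Add(Mul(b, a), 4)), -17590) = Add(Add(-127, Mul(-11, 81)), -17590) = Add(Add(-127, -891), -17590) = Add(-1018, -17590) = -18608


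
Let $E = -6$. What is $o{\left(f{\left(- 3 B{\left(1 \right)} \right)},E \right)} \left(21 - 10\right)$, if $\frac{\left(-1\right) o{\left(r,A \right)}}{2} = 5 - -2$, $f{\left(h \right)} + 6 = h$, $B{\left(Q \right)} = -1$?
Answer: $-154$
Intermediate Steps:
$f{\left(h \right)} = -6 + h$
$o{\left(r,A \right)} = -14$ ($o{\left(r,A \right)} = - 2 \left(5 - -2\right) = - 2 \left(5 + 2\right) = \left(-2\right) 7 = -14$)
$o{\left(f{\left(- 3 B{\left(1 \right)} \right)},E \right)} \left(21 - 10\right) = - 14 \left(21 - 10\right) = \left(-14\right) 11 = -154$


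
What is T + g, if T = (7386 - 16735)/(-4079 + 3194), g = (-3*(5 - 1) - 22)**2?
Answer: 1032409/885 ≈ 1166.6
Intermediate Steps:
g = 1156 (g = (-3*4 - 22)**2 = (-12 - 22)**2 = (-34)**2 = 1156)
T = 9349/885 (T = -9349/(-885) = -9349*(-1/885) = 9349/885 ≈ 10.564)
T + g = 9349/885 + 1156 = 1032409/885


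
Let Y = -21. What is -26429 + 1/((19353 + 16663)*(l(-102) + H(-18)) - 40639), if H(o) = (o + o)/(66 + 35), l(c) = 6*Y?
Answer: -12256203779700/463740731 ≈ -26429.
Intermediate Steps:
l(c) = -126 (l(c) = 6*(-21) = -126)
H(o) = 2*o/101 (H(o) = (2*o)/101 = (2*o)*(1/101) = 2*o/101)
-26429 + 1/((19353 + 16663)*(l(-102) + H(-18)) - 40639) = -26429 + 1/((19353 + 16663)*(-126 + (2/101)*(-18)) - 40639) = -26429 + 1/(36016*(-126 - 36/101) - 40639) = -26429 + 1/(36016*(-12762/101) - 40639) = -26429 + 1/(-459636192/101 - 40639) = -26429 + 1/(-463740731/101) = -26429 - 101/463740731 = -12256203779700/463740731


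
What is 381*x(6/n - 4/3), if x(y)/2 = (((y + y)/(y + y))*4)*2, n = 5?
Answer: 6096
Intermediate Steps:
x(y) = 16 (x(y) = 2*((((y + y)/(y + y))*4)*2) = 2*((((2*y)/((2*y)))*4)*2) = 2*((((2*y)*(1/(2*y)))*4)*2) = 2*((1*4)*2) = 2*(4*2) = 2*8 = 16)
381*x(6/n - 4/3) = 381*16 = 6096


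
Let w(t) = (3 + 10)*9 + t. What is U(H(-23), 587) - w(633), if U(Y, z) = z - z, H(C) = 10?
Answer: -750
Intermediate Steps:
U(Y, z) = 0
w(t) = 117 + t (w(t) = 13*9 + t = 117 + t)
U(H(-23), 587) - w(633) = 0 - (117 + 633) = 0 - 1*750 = 0 - 750 = -750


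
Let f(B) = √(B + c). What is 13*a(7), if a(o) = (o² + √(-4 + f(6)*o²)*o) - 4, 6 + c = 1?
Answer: 585 + 273*√5 ≈ 1195.4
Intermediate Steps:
c = -5 (c = -6 + 1 = -5)
f(B) = √(-5 + B) (f(B) = √(B - 5) = √(-5 + B))
a(o) = -4 + o² + o*√(-4 + o²) (a(o) = (o² + √(-4 + √(-5 + 6)*o²)*o) - 4 = (o² + √(-4 + √1*o²)*o) - 4 = (o² + √(-4 + 1*o²)*o) - 4 = (o² + √(-4 + o²)*o) - 4 = (o² + o*√(-4 + o²)) - 4 = -4 + o² + o*√(-4 + o²))
13*a(7) = 13*(-4 + 7² + 7*√(-4 + 7²)) = 13*(-4 + 49 + 7*√(-4 + 49)) = 13*(-4 + 49 + 7*√45) = 13*(-4 + 49 + 7*(3*√5)) = 13*(-4 + 49 + 21*√5) = 13*(45 + 21*√5) = 585 + 273*√5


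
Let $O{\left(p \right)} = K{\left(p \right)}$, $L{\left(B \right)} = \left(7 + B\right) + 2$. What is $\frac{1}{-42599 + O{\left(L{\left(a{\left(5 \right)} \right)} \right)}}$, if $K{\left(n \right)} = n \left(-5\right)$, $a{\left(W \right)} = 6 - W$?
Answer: $- \frac{1}{42649} \approx -2.3447 \cdot 10^{-5}$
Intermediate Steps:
$K{\left(n \right)} = - 5 n$
$L{\left(B \right)} = 9 + B$
$O{\left(p \right)} = - 5 p$
$\frac{1}{-42599 + O{\left(L{\left(a{\left(5 \right)} \right)} \right)}} = \frac{1}{-42599 - 5 \left(9 + \left(6 - 5\right)\right)} = \frac{1}{-42599 - 5 \left(9 + 1\right)} = \frac{1}{-42599 - 50} = \frac{1}{-42649} = - \frac{1}{42649}$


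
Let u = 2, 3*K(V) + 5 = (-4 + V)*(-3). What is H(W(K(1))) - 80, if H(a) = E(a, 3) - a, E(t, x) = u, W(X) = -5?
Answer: -73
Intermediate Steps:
K(V) = 7/3 - V (K(V) = -5/3 + ((-4 + V)*(-3))/3 = -5/3 + (12 - 3*V)/3 = -5/3 + (4 - V) = 7/3 - V)
E(t, x) = 2
H(a) = 2 - a
H(W(K(1))) - 80 = (2 - 1*(-5)) - 80 = (2 + 5) - 80 = 7 - 80 = -73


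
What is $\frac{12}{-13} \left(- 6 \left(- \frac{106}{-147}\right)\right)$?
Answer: $\frac{2544}{637} \approx 3.9937$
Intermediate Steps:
$\frac{12}{-13} \left(- 6 \left(- \frac{106}{-147}\right)\right) = 12 \left(- \frac{1}{13}\right) \left(- 6 \left(\left(-106\right) \left(- \frac{1}{147}\right)\right)\right) = - \frac{12 \left(\left(-6\right) \frac{106}{147}\right)}{13} = \left(- \frac{12}{13}\right) \left(- \frac{212}{49}\right) = \frac{2544}{637}$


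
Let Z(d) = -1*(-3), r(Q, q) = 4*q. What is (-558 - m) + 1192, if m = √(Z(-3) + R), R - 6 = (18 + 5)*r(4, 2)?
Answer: 634 - √193 ≈ 620.11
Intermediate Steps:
Z(d) = 3
R = 190 (R = 6 + (18 + 5)*(4*2) = 6 + 23*8 = 6 + 184 = 190)
m = √193 (m = √(3 + 190) = √193 ≈ 13.892)
(-558 - m) + 1192 = (-558 - √193) + 1192 = 634 - √193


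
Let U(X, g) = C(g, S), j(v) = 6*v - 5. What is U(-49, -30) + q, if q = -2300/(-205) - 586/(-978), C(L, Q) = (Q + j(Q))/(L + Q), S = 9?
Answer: 1271057/140343 ≈ 9.0568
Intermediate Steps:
j(v) = -5 + 6*v
C(L, Q) = (-5 + 7*Q)/(L + Q) (C(L, Q) = (Q + (-5 + 6*Q))/(L + Q) = (-5 + 7*Q)/(L + Q))
U(X, g) = 58/(9 + g) (U(X, g) = (-5 + 7*9)/(g + 9) = (-5 + 63)/(9 + g) = 58/(9 + g))
q = 236953/20049 (q = -2300*(-1/205) - 586*(-1/978) = 460/41 + 293/489 = 236953/20049 ≈ 11.819)
U(-49, -30) + q = 58/(9 - 30) + 236953/20049 = 58/(-21) + 236953/20049 = 58*(-1/21) + 236953/20049 = -58/21 + 236953/20049 = 1271057/140343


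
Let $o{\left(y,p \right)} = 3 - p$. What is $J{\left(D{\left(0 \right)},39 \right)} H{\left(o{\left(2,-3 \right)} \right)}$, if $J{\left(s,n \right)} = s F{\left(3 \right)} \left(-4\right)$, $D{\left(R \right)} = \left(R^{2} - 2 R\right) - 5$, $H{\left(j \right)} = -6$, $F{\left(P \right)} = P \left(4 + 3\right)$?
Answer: $-2520$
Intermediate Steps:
$F{\left(P \right)} = 7 P$ ($F{\left(P \right)} = P 7 = 7 P$)
$D{\left(R \right)} = -5 + R^{2} - 2 R$
$J{\left(s,n \right)} = - 84 s$ ($J{\left(s,n \right)} = s 7 \cdot 3 \left(-4\right) = s 21 \left(-4\right) = 21 s \left(-4\right) = - 84 s$)
$J{\left(D{\left(0 \right)},39 \right)} H{\left(o{\left(2,-3 \right)} \right)} = - 84 \left(-5 + 0^{2} - 0\right) \left(-6\right) = - 84 \left(-5 + 0 + 0\right) \left(-6\right) = \left(-84\right) \left(-5\right) \left(-6\right) = 420 \left(-6\right) = -2520$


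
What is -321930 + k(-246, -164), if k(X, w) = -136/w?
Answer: -13199096/41 ≈ -3.2193e+5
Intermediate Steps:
-321930 + k(-246, -164) = -321930 - 136/(-164) = -321930 - 136*(-1/164) = -321930 + 34/41 = -13199096/41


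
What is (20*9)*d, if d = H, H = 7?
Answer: 1260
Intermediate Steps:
d = 7
(20*9)*d = (20*9)*7 = 180*7 = 1260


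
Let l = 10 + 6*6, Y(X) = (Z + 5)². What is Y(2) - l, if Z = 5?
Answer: 54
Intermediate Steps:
Y(X) = 100 (Y(X) = (5 + 5)² = 10² = 100)
l = 46 (l = 10 + 36 = 46)
Y(2) - l = 100 - 1*46 = 100 - 46 = 54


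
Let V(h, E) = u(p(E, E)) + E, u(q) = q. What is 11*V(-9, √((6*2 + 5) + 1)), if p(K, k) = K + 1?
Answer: 11 + 66*√2 ≈ 104.34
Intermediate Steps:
p(K, k) = 1 + K
V(h, E) = 1 + 2*E (V(h, E) = (1 + E) + E = 1 + 2*E)
11*V(-9, √((6*2 + 5) + 1)) = 11*(1 + 2*√((6*2 + 5) + 1)) = 11*(1 + 2*√((12 + 5) + 1)) = 11*(1 + 2*√(17 + 1)) = 11*(1 + 2*√18) = 11*(1 + 2*(3*√2)) = 11*(1 + 6*√2) = 11 + 66*√2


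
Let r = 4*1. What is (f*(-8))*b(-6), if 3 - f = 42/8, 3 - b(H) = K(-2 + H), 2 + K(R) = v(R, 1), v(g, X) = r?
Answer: 18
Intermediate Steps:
r = 4
v(g, X) = 4
K(R) = 2 (K(R) = -2 + 4 = 2)
b(H) = 1 (b(H) = 3 - 1*2 = 3 - 2 = 1)
f = -9/4 (f = 3 - 42/8 = 3 - 1*21/4 = 3 - 21/4 = -9/4 ≈ -2.2500)
(f*(-8))*b(-6) = -9/4*(-8)*1 = 18*1 = 18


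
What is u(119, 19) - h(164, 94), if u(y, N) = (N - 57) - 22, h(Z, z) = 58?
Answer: -118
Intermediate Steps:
u(y, N) = -79 + N (u(y, N) = (-57 + N) - 22 = -79 + N)
u(119, 19) - h(164, 94) = (-79 + 19) - 1*58 = -60 - 58 = -118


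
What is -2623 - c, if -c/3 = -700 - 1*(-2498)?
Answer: 2771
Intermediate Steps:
c = -5394 (c = -3*(-700 - 1*(-2498)) = -3*(-700 + 2498) = -3*1798 = -5394)
-2623 - c = -2623 - 1*(-5394) = -2623 + 5394 = 2771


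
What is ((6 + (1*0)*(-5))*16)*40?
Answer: 3840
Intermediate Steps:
((6 + (1*0)*(-5))*16)*40 = ((6 + 0*(-5))*16)*40 = ((6 + 0)*16)*40 = (6*16)*40 = 96*40 = 3840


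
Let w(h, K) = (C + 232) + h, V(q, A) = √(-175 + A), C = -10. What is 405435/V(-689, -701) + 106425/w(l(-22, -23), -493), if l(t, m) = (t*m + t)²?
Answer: 106425/234478 - 135145*I*√219/146 ≈ 0.45388 - 13698.0*I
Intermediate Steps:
l(t, m) = (t + m*t)² (l(t, m) = (m*t + t)² = (t + m*t)²)
w(h, K) = 222 + h (w(h, K) = (-10 + 232) + h = 222 + h)
405435/V(-689, -701) + 106425/w(l(-22, -23), -493) = 405435/(√(-175 - 701)) + 106425/(222 + (-22)²*(1 - 23)²) = 405435/(√(-876)) + 106425/(222 + 484*(-22)²) = 405435/((2*I*√219)) + 106425/(222 + 484*484) = 405435*(-I*√219/438) + 106425/(222 + 234256) = -135145*I*√219/146 + 106425/234478 = 106425/234478 - 135145*I*√219/146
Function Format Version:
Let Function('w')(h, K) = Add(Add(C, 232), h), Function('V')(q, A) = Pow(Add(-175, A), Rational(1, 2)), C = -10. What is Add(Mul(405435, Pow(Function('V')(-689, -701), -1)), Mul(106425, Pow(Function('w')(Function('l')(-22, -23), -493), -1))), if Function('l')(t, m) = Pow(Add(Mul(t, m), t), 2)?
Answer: Add(Rational(106425, 234478), Mul(Rational(-135145, 146), I, Pow(219, Rational(1, 2)))) ≈ Add(0.45388, Mul(-13698., I))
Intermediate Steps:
Function('l')(t, m) = Pow(Add(t, Mul(m, t)), 2) (Function('l')(t, m) = Pow(Add(Mul(m, t), t), 2) = Pow(Add(t, Mul(m, t)), 2))
Function('w')(h, K) = Add(222, h) (Function('w')(h, K) = Add(Add(-10, 232), h) = Add(222, h))
Add(Mul(405435, Pow(Function('V')(-689, -701), -1)), Mul(106425, Pow(Function('w')(Function('l')(-22, -23), -493), -1))) = Add(Mul(405435, Pow(Pow(Add(-175, -701), Rational(1, 2)), -1)), Mul(106425, Pow(Add(222, Mul(Pow(-22, 2), Pow(Add(1, -23), 2))), -1))) = Add(Mul(405435, Pow(Pow(-876, Rational(1, 2)), -1)), Mul(106425, Pow(Add(222, Mul(484, Pow(-22, 2))), -1))) = Add(Mul(405435, Pow(Mul(2, I, Pow(219, Rational(1, 2))), -1)), Mul(106425, Pow(Add(222, Mul(484, 484)), -1))) = Add(Mul(405435, Mul(Rational(-1, 438), I, Pow(219, Rational(1, 2)))), Mul(106425, Pow(Add(222, 234256), -1))) = Add(Mul(Rational(-135145, 146), I, Pow(219, Rational(1, 2))), Mul(106425, Pow(234478, -1))) = Add(Mul(Rational(-135145, 146), I, Pow(219, Rational(1, 2))), Mul(106425, Rational(1, 234478))) = Add(Mul(Rational(-135145, 146), I, Pow(219, Rational(1, 2))), Rational(106425, 234478)) = Add(Rational(106425, 234478), Mul(Rational(-135145, 146), I, Pow(219, Rational(1, 2))))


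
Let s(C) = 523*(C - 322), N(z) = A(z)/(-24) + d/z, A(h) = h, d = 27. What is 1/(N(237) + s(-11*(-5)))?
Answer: -632/88259281 ≈ -7.1607e-6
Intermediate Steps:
N(z) = 27/z - z/24 (N(z) = z/(-24) + 27/z = z*(-1/24) + 27/z = -z/24 + 27/z = 27/z - z/24)
s(C) = -168406 + 523*C (s(C) = 523*(-322 + C) = -168406 + 523*C)
1/(N(237) + s(-11*(-5))) = 1/((27/237 - 1/24*237) + (-168406 + 523*(-11*(-5)))) = 1/((27*(1/237) - 79/8) + (-168406 + 523*55)) = 1/((9/79 - 79/8) + (-168406 + 28765)) = 1/(-6169/632 - 139641) = 1/(-88259281/632) = -632/88259281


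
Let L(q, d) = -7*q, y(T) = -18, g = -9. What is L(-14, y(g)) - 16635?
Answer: -16537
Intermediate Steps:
L(-14, y(g)) - 16635 = -7*(-14) - 16635 = 98 - 16635 = -16537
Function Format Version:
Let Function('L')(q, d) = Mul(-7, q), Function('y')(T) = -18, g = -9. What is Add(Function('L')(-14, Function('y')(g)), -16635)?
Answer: -16537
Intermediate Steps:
Add(Function('L')(-14, Function('y')(g)), -16635) = Add(Mul(-7, -14), -16635) = Add(98, -16635) = -16537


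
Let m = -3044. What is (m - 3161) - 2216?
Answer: -8421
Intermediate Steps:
(m - 3161) - 2216 = (-3044 - 3161) - 2216 = -6205 - 2216 = -8421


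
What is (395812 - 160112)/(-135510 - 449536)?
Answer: -117850/292523 ≈ -0.40287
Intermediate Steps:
(395812 - 160112)/(-135510 - 449536) = 235700/(-585046) = 235700*(-1/585046) = -117850/292523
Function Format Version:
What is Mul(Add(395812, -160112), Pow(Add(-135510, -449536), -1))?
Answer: Rational(-117850, 292523) ≈ -0.40287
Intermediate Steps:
Mul(Add(395812, -160112), Pow(Add(-135510, -449536), -1)) = Mul(235700, Pow(-585046, -1)) = Mul(235700, Rational(-1, 585046)) = Rational(-117850, 292523)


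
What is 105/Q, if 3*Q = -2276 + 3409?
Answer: 315/1133 ≈ 0.27802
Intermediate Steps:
Q = 1133/3 (Q = (-2276 + 3409)/3 = (⅓)*1133 = 1133/3 ≈ 377.67)
105/Q = 105/(1133/3) = 105*(3/1133) = 315/1133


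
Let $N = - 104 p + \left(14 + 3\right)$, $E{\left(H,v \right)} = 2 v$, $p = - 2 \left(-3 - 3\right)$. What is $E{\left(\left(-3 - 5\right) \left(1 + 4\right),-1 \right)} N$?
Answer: $2462$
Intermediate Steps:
$p = 12$ ($p = \left(-2\right) \left(-6\right) = 12$)
$N = -1231$ ($N = \left(-104\right) 12 + \left(14 + 3\right) = -1248 + 17 = -1231$)
$E{\left(\left(-3 - 5\right) \left(1 + 4\right),-1 \right)} N = 2 \left(-1\right) \left(-1231\right) = \left(-2\right) \left(-1231\right) = 2462$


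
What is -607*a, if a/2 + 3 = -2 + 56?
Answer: -61914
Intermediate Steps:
a = 102 (a = -6 + 2*(-2 + 56) = -6 + 2*54 = -6 + 108 = 102)
-607*a = -607*102 = -61914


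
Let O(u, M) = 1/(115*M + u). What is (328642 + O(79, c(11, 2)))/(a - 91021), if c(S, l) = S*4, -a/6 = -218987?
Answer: 1688891239/6284488239 ≈ 0.26874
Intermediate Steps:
a = 1313922 (a = -6*(-218987) = 1313922)
c(S, l) = 4*S
O(u, M) = 1/(u + 115*M)
(328642 + O(79, c(11, 2)))/(a - 91021) = (328642 + 1/(79 + 115*(4*11)))/(1313922 - 91021) = (328642 + 1/(79 + 115*44))/1222901 = (328642 + 1/(79 + 5060))*(1/1222901) = (328642 + 1/5139)*(1/1222901) = (1688891239/5139)*(1/1222901) = 1688891239/6284488239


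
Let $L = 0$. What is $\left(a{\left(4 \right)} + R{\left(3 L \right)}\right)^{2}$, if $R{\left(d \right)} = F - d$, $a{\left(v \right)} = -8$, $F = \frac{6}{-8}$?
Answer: $\frac{1225}{16} \approx 76.563$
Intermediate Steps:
$F = - \frac{3}{4}$ ($F = 6 \left(- \frac{1}{8}\right) = - \frac{3}{4} \approx -0.75$)
$R{\left(d \right)} = - \frac{3}{4} - d$
$\left(a{\left(4 \right)} + R{\left(3 L \right)}\right)^{2} = \left(-8 - \left(\frac{3}{4} + 3 \cdot 0\right)\right)^{2} = \left(-8 - \frac{3}{4}\right)^{2} = \left(- \frac{35}{4}\right)^{2} = \frac{1225}{16}$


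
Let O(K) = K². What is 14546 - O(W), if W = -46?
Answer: 12430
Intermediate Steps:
14546 - O(W) = 14546 - 1*(-46)² = 14546 - 1*2116 = 14546 - 2116 = 12430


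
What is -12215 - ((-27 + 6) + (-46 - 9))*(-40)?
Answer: -15255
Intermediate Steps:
-12215 - ((-27 + 6) + (-46 - 9))*(-40) = -12215 - (-21 - 55)*(-40) = -12215 - (-76)*(-40) = -12215 - 1*3040 = -12215 - 3040 = -15255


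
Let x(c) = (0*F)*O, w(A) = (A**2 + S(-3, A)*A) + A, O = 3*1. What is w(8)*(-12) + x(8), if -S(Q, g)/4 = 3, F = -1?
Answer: 288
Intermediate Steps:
O = 3
S(Q, g) = -12 (S(Q, g) = -4*3 = -12)
w(A) = A**2 - 11*A (w(A) = (A**2 - 12*A) + A = A**2 - 11*A)
x(c) = 0 (x(c) = (0*(-1))*3 = 0*3 = 0)
w(8)*(-12) + x(8) = (8*(-11 + 8))*(-12) + 0 = (8*(-3))*(-12) + 0 = -24*(-12) + 0 = 288 + 0 = 288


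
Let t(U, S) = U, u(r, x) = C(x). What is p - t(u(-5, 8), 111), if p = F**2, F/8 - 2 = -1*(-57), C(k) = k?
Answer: 222776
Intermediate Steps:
u(r, x) = x
F = 472 (F = 16 + 8*(-1*(-57)) = 16 + 8*57 = 16 + 456 = 472)
p = 222784 (p = 472**2 = 222784)
p - t(u(-5, 8), 111) = 222784 - 1*8 = 222784 - 8 = 222776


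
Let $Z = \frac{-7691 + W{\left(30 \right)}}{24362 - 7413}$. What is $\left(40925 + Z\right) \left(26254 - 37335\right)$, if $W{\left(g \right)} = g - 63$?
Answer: $- \frac{7686115149181}{16949} \approx -4.5349 \cdot 10^{8}$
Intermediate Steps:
$W{\left(g \right)} = -63 + g$ ($W{\left(g \right)} = g - 63 = -63 + g$)
$Z = - \frac{7724}{16949}$ ($Z = \frac{-7691 + \left(-63 + 30\right)}{24362 - 7413} = \frac{-7691 - 33}{16949} = \left(-7724\right) \frac{1}{16949} = - \frac{7724}{16949} \approx -0.45572$)
$\left(40925 + Z\right) \left(26254 - 37335\right) = \left(40925 - \frac{7724}{16949}\right) \left(26254 - 37335\right) = \frac{693630101}{16949} \left(-11081\right) = - \frac{7686115149181}{16949}$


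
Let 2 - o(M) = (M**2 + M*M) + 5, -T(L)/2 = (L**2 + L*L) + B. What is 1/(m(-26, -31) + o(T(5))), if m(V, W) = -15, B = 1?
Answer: -1/20826 ≈ -4.8017e-5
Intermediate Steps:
T(L) = -2 - 4*L**2 (T(L) = -2*((L**2 + L*L) + 1) = -2*((L**2 + L**2) + 1) = -2*(2*L**2 + 1) = -2*(1 + 2*L**2) = -2 - 4*L**2)
o(M) = -3 - 2*M**2 (o(M) = 2 - ((M**2 + M*M) + 5) = 2 - ((M**2 + M**2) + 5) = 2 - (2*M**2 + 5) = 2 - (5 + 2*M**2) = 2 + (-5 - 2*M**2) = -3 - 2*M**2)
1/(m(-26, -31) + o(T(5))) = 1/(-15 + (-3 - 2*(-2 - 4*5**2)**2)) = 1/(-15 + (-3 - 2*(-2 - 4*25)**2)) = 1/(-15 + (-3 - 2*(-2 - 100)**2)) = 1/(-15 + (-3 - 2*(-102)**2)) = 1/(-15 + (-3 - 2*10404)) = 1/(-15 + (-3 - 20808)) = 1/(-15 - 20811) = 1/(-20826) = -1/20826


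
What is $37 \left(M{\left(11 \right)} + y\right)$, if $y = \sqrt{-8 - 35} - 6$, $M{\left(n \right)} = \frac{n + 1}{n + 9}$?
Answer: $- \frac{999}{5} + 37 i \sqrt{43} \approx -199.8 + 242.63 i$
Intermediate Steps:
$M{\left(n \right)} = \frac{1 + n}{9 + n}$
$y = -6 + i \sqrt{43}$ ($y = \sqrt{-43} - 6 = i \sqrt{43} - 6 = -6 + i \sqrt{43} \approx -6.0 + 6.5574 i$)
$37 \left(M{\left(11 \right)} + y\right) = 37 \left(\frac{1 + 11}{9 + 11} - \left(6 - i \sqrt{43}\right)\right) = 37 \left(\frac{1}{20} \cdot 12 - \left(6 - i \sqrt{43}\right)\right) = 37 \left(\frac{3}{5} - \left(6 - i \sqrt{43}\right)\right) = 37 \left(- \frac{27}{5} + i \sqrt{43}\right) = - \frac{999}{5} + 37 i \sqrt{43}$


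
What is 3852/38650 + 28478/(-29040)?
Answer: -49440631/56119800 ≈ -0.88098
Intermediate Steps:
3852/38650 + 28478/(-29040) = 3852*(1/38650) + 28478*(-1/29040) = 1926/19325 - 14239/14520 = -49440631/56119800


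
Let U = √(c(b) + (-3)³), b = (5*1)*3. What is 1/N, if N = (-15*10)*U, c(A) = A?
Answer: I*√3/900 ≈ 0.0019245*I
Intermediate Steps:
b = 15 (b = 5*3 = 15)
U = 2*I*√3 (U = √(15 + (-3)³) = √(15 - 27) = √(-12) = 2*I*√3 ≈ 3.4641*I)
N = -300*I*√3 (N = (-15*10)*(2*I*√3) = -300*I*√3 ≈ -519.62*I)
1/N = 1/(-300*I*√3) = I*√3/900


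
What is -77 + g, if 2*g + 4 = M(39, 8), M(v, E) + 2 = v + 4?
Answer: -117/2 ≈ -58.500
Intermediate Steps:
M(v, E) = 2 + v (M(v, E) = -2 + (v + 4) = -2 + (4 + v) = 2 + v)
g = 37/2 (g = -2 + (2 + 39)/2 = -2 + (½)*41 = -2 + 41/2 = 37/2 ≈ 18.500)
-77 + g = -77 + 37/2 = -117/2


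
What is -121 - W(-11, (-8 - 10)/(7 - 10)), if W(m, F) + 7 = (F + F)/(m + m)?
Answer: -1248/11 ≈ -113.45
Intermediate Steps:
W(m, F) = -7 + F/m (W(m, F) = -7 + (F + F)/(m + m) = -7 + (2*F)/((2*m)) = -7 + (2*F)*(1/(2*m)) = -7 + F/m)
-121 - W(-11, (-8 - 10)/(7 - 10)) = -121 - (-7 + ((-8 - 10)/(7 - 10))/(-11)) = -121 - (-7 - 18/(-3)*(-1/11)) = -121 - (-7 - 18*(-1/3)*(-1/11)) = -121 - (-7 + 6*(-1/11)) = -121 - (-7 - 6/11) = -121 - 1*(-83/11) = -121 + 83/11 = -1248/11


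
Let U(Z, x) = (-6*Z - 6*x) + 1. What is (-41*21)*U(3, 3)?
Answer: 30135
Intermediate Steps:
U(Z, x) = 1 - 6*Z - 6*x
(-41*21)*U(3, 3) = (-41*21)*(1 - 6*3 - 6*3) = -861*(1 - 18 - 18) = -861*(-35) = 30135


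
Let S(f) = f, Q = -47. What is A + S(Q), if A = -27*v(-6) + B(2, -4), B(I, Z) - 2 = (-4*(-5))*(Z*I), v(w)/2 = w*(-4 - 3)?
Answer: -2473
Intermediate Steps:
v(w) = -14*w (v(w) = 2*(w*(-4 - 3)) = 2*(w*(-7)) = 2*(-7*w) = -14*w)
B(I, Z) = 2 + 20*I*Z (B(I, Z) = 2 + (-4*(-5))*(Z*I) = 2 + 20*(I*Z) = 2 + 20*I*Z)
A = -2426 (A = -(-378)*(-6) + (2 + 20*2*(-4)) = -27*84 + (2 - 160) = -2268 - 158 = -2426)
A + S(Q) = -2426 - 47 = -2473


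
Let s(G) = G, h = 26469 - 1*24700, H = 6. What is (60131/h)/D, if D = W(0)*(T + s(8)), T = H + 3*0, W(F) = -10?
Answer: -60131/247660 ≈ -0.24280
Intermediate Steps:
h = 1769 (h = 26469 - 24700 = 1769)
T = 6 (T = 6 + 3*0 = 6 + 0 = 6)
D = -140 (D = -10*(6 + 8) = -10*14 = -140)
(60131/h)/D = (60131/1769)/(-140) = (60131*(1/1769))*(-1/140) = (60131/1769)*(-1/140) = -60131/247660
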